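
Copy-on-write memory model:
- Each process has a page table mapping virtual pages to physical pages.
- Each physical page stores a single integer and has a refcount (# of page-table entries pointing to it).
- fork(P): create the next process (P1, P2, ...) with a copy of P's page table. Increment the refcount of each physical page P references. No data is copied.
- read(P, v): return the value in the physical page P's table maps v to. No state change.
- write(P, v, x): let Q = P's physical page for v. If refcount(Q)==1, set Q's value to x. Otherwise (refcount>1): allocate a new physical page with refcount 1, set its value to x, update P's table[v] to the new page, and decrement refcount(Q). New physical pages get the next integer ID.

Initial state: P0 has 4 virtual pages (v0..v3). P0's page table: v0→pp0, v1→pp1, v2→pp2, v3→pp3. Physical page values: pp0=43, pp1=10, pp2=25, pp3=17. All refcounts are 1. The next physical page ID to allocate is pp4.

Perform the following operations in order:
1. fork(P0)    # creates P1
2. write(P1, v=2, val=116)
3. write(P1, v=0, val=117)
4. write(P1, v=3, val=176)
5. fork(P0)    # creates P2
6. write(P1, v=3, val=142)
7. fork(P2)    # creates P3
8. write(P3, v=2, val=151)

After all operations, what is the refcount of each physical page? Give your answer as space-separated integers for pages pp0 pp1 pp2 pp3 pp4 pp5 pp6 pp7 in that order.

Op 1: fork(P0) -> P1. 4 ppages; refcounts: pp0:2 pp1:2 pp2:2 pp3:2
Op 2: write(P1, v2, 116). refcount(pp2)=2>1 -> COPY to pp4. 5 ppages; refcounts: pp0:2 pp1:2 pp2:1 pp3:2 pp4:1
Op 3: write(P1, v0, 117). refcount(pp0)=2>1 -> COPY to pp5. 6 ppages; refcounts: pp0:1 pp1:2 pp2:1 pp3:2 pp4:1 pp5:1
Op 4: write(P1, v3, 176). refcount(pp3)=2>1 -> COPY to pp6. 7 ppages; refcounts: pp0:1 pp1:2 pp2:1 pp3:1 pp4:1 pp5:1 pp6:1
Op 5: fork(P0) -> P2. 7 ppages; refcounts: pp0:2 pp1:3 pp2:2 pp3:2 pp4:1 pp5:1 pp6:1
Op 6: write(P1, v3, 142). refcount(pp6)=1 -> write in place. 7 ppages; refcounts: pp0:2 pp1:3 pp2:2 pp3:2 pp4:1 pp5:1 pp6:1
Op 7: fork(P2) -> P3. 7 ppages; refcounts: pp0:3 pp1:4 pp2:3 pp3:3 pp4:1 pp5:1 pp6:1
Op 8: write(P3, v2, 151). refcount(pp2)=3>1 -> COPY to pp7. 8 ppages; refcounts: pp0:3 pp1:4 pp2:2 pp3:3 pp4:1 pp5:1 pp6:1 pp7:1

Answer: 3 4 2 3 1 1 1 1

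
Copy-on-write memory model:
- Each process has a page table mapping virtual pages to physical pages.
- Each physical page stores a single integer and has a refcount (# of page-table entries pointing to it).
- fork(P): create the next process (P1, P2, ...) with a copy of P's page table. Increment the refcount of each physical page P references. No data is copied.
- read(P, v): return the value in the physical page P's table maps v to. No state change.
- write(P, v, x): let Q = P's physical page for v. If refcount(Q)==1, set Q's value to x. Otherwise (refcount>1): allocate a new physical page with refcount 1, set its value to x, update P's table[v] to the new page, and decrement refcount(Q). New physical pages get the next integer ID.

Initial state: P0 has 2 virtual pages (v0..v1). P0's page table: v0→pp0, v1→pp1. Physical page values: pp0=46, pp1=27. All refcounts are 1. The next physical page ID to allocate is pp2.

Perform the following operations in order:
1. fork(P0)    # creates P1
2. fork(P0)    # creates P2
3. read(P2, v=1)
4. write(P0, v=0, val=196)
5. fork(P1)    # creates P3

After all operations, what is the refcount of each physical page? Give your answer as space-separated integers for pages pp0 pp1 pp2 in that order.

Answer: 3 4 1

Derivation:
Op 1: fork(P0) -> P1. 2 ppages; refcounts: pp0:2 pp1:2
Op 2: fork(P0) -> P2. 2 ppages; refcounts: pp0:3 pp1:3
Op 3: read(P2, v1) -> 27. No state change.
Op 4: write(P0, v0, 196). refcount(pp0)=3>1 -> COPY to pp2. 3 ppages; refcounts: pp0:2 pp1:3 pp2:1
Op 5: fork(P1) -> P3. 3 ppages; refcounts: pp0:3 pp1:4 pp2:1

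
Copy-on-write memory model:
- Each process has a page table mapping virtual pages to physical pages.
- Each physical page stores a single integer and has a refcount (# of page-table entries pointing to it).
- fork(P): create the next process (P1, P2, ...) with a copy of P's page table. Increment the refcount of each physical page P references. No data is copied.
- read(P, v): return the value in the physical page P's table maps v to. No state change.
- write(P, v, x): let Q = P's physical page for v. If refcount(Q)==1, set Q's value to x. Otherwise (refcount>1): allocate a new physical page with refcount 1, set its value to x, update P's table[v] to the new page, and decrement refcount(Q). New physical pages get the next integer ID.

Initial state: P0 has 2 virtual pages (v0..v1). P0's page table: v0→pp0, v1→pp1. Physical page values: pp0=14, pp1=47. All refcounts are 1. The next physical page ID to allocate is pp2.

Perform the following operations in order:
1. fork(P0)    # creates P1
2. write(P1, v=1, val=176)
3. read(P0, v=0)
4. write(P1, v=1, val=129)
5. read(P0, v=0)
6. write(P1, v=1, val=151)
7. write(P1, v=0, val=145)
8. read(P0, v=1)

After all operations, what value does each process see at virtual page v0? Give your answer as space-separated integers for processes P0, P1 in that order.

Answer: 14 145

Derivation:
Op 1: fork(P0) -> P1. 2 ppages; refcounts: pp0:2 pp1:2
Op 2: write(P1, v1, 176). refcount(pp1)=2>1 -> COPY to pp2. 3 ppages; refcounts: pp0:2 pp1:1 pp2:1
Op 3: read(P0, v0) -> 14. No state change.
Op 4: write(P1, v1, 129). refcount(pp2)=1 -> write in place. 3 ppages; refcounts: pp0:2 pp1:1 pp2:1
Op 5: read(P0, v0) -> 14. No state change.
Op 6: write(P1, v1, 151). refcount(pp2)=1 -> write in place. 3 ppages; refcounts: pp0:2 pp1:1 pp2:1
Op 7: write(P1, v0, 145). refcount(pp0)=2>1 -> COPY to pp3. 4 ppages; refcounts: pp0:1 pp1:1 pp2:1 pp3:1
Op 8: read(P0, v1) -> 47. No state change.
P0: v0 -> pp0 = 14
P1: v0 -> pp3 = 145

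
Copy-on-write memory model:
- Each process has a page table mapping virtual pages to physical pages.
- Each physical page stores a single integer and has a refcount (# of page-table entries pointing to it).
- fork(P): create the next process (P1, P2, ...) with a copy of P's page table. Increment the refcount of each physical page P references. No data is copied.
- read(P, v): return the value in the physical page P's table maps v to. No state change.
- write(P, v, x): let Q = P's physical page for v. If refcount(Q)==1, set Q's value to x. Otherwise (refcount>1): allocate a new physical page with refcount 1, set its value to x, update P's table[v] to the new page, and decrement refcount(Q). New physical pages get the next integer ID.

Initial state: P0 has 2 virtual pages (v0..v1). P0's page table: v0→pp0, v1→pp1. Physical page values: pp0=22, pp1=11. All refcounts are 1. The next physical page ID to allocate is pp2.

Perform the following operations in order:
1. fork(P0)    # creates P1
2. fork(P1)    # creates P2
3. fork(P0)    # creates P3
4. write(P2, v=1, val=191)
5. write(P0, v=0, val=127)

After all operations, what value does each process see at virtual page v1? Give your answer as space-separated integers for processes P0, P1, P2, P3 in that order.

Answer: 11 11 191 11

Derivation:
Op 1: fork(P0) -> P1. 2 ppages; refcounts: pp0:2 pp1:2
Op 2: fork(P1) -> P2. 2 ppages; refcounts: pp0:3 pp1:3
Op 3: fork(P0) -> P3. 2 ppages; refcounts: pp0:4 pp1:4
Op 4: write(P2, v1, 191). refcount(pp1)=4>1 -> COPY to pp2. 3 ppages; refcounts: pp0:4 pp1:3 pp2:1
Op 5: write(P0, v0, 127). refcount(pp0)=4>1 -> COPY to pp3. 4 ppages; refcounts: pp0:3 pp1:3 pp2:1 pp3:1
P0: v1 -> pp1 = 11
P1: v1 -> pp1 = 11
P2: v1 -> pp2 = 191
P3: v1 -> pp1 = 11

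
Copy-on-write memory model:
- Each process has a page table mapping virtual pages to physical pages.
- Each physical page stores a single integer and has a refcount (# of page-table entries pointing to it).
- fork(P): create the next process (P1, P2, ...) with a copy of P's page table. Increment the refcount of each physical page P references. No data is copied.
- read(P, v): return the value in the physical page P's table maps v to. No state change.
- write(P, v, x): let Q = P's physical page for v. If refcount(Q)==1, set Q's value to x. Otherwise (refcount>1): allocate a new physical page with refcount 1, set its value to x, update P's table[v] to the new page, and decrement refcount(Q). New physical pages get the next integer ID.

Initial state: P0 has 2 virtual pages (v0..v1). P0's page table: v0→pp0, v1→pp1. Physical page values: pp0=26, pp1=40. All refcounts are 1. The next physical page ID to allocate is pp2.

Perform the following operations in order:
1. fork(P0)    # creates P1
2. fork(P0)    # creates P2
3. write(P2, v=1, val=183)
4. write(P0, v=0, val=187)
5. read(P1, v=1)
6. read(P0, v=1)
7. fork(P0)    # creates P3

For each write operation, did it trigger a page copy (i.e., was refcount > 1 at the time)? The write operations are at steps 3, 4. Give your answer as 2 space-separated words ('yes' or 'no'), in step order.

Op 1: fork(P0) -> P1. 2 ppages; refcounts: pp0:2 pp1:2
Op 2: fork(P0) -> P2. 2 ppages; refcounts: pp0:3 pp1:3
Op 3: write(P2, v1, 183). refcount(pp1)=3>1 -> COPY to pp2. 3 ppages; refcounts: pp0:3 pp1:2 pp2:1
Op 4: write(P0, v0, 187). refcount(pp0)=3>1 -> COPY to pp3. 4 ppages; refcounts: pp0:2 pp1:2 pp2:1 pp3:1
Op 5: read(P1, v1) -> 40. No state change.
Op 6: read(P0, v1) -> 40. No state change.
Op 7: fork(P0) -> P3. 4 ppages; refcounts: pp0:2 pp1:3 pp2:1 pp3:2

yes yes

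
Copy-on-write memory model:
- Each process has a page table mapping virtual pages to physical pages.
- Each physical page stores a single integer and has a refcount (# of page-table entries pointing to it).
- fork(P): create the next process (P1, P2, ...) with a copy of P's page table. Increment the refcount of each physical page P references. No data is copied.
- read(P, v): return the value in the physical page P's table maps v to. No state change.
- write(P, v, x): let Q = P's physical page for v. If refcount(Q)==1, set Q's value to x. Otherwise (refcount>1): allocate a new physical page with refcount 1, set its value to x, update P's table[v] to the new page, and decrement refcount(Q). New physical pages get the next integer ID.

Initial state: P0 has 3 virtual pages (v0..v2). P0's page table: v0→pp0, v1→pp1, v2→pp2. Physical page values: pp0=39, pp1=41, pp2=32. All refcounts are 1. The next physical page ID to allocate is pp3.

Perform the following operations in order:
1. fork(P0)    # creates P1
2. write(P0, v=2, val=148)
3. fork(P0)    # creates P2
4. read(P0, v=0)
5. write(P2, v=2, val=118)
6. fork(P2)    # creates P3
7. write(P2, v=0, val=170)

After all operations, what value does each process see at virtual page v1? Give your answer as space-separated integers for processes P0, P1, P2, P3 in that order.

Op 1: fork(P0) -> P1. 3 ppages; refcounts: pp0:2 pp1:2 pp2:2
Op 2: write(P0, v2, 148). refcount(pp2)=2>1 -> COPY to pp3. 4 ppages; refcounts: pp0:2 pp1:2 pp2:1 pp3:1
Op 3: fork(P0) -> P2. 4 ppages; refcounts: pp0:3 pp1:3 pp2:1 pp3:2
Op 4: read(P0, v0) -> 39. No state change.
Op 5: write(P2, v2, 118). refcount(pp3)=2>1 -> COPY to pp4. 5 ppages; refcounts: pp0:3 pp1:3 pp2:1 pp3:1 pp4:1
Op 6: fork(P2) -> P3. 5 ppages; refcounts: pp0:4 pp1:4 pp2:1 pp3:1 pp4:2
Op 7: write(P2, v0, 170). refcount(pp0)=4>1 -> COPY to pp5. 6 ppages; refcounts: pp0:3 pp1:4 pp2:1 pp3:1 pp4:2 pp5:1
P0: v1 -> pp1 = 41
P1: v1 -> pp1 = 41
P2: v1 -> pp1 = 41
P3: v1 -> pp1 = 41

Answer: 41 41 41 41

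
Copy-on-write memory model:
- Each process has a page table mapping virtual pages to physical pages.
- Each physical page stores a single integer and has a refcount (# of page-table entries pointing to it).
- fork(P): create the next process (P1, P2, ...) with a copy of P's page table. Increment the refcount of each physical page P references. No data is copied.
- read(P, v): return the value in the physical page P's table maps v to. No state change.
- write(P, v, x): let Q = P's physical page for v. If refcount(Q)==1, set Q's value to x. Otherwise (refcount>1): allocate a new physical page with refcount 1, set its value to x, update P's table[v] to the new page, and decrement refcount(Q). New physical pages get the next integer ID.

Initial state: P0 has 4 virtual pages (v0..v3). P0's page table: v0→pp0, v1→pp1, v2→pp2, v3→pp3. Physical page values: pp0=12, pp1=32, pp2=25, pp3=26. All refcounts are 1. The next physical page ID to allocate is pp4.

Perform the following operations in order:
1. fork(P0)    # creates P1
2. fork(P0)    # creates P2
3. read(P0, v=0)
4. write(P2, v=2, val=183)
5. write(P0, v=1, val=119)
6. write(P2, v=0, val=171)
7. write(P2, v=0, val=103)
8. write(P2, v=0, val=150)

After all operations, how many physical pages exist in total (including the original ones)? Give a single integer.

Answer: 7

Derivation:
Op 1: fork(P0) -> P1. 4 ppages; refcounts: pp0:2 pp1:2 pp2:2 pp3:2
Op 2: fork(P0) -> P2. 4 ppages; refcounts: pp0:3 pp1:3 pp2:3 pp3:3
Op 3: read(P0, v0) -> 12. No state change.
Op 4: write(P2, v2, 183). refcount(pp2)=3>1 -> COPY to pp4. 5 ppages; refcounts: pp0:3 pp1:3 pp2:2 pp3:3 pp4:1
Op 5: write(P0, v1, 119). refcount(pp1)=3>1 -> COPY to pp5. 6 ppages; refcounts: pp0:3 pp1:2 pp2:2 pp3:3 pp4:1 pp5:1
Op 6: write(P2, v0, 171). refcount(pp0)=3>1 -> COPY to pp6. 7 ppages; refcounts: pp0:2 pp1:2 pp2:2 pp3:3 pp4:1 pp5:1 pp6:1
Op 7: write(P2, v0, 103). refcount(pp6)=1 -> write in place. 7 ppages; refcounts: pp0:2 pp1:2 pp2:2 pp3:3 pp4:1 pp5:1 pp6:1
Op 8: write(P2, v0, 150). refcount(pp6)=1 -> write in place. 7 ppages; refcounts: pp0:2 pp1:2 pp2:2 pp3:3 pp4:1 pp5:1 pp6:1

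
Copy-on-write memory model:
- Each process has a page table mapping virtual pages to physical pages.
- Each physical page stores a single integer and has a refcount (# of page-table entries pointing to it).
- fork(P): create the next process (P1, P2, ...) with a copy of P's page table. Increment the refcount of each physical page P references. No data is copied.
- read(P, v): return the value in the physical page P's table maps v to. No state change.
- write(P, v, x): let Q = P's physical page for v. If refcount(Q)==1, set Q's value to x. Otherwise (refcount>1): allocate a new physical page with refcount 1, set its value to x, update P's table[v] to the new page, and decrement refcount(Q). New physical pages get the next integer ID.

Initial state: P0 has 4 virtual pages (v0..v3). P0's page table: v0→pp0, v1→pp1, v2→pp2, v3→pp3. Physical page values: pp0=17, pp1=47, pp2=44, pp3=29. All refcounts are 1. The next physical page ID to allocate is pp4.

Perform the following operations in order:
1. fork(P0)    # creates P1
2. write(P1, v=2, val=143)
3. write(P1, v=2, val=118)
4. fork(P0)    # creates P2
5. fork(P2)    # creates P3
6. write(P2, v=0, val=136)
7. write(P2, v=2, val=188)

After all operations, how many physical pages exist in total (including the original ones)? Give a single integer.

Op 1: fork(P0) -> P1. 4 ppages; refcounts: pp0:2 pp1:2 pp2:2 pp3:2
Op 2: write(P1, v2, 143). refcount(pp2)=2>1 -> COPY to pp4. 5 ppages; refcounts: pp0:2 pp1:2 pp2:1 pp3:2 pp4:1
Op 3: write(P1, v2, 118). refcount(pp4)=1 -> write in place. 5 ppages; refcounts: pp0:2 pp1:2 pp2:1 pp3:2 pp4:1
Op 4: fork(P0) -> P2. 5 ppages; refcounts: pp0:3 pp1:3 pp2:2 pp3:3 pp4:1
Op 5: fork(P2) -> P3. 5 ppages; refcounts: pp0:4 pp1:4 pp2:3 pp3:4 pp4:1
Op 6: write(P2, v0, 136). refcount(pp0)=4>1 -> COPY to pp5. 6 ppages; refcounts: pp0:3 pp1:4 pp2:3 pp3:4 pp4:1 pp5:1
Op 7: write(P2, v2, 188). refcount(pp2)=3>1 -> COPY to pp6. 7 ppages; refcounts: pp0:3 pp1:4 pp2:2 pp3:4 pp4:1 pp5:1 pp6:1

Answer: 7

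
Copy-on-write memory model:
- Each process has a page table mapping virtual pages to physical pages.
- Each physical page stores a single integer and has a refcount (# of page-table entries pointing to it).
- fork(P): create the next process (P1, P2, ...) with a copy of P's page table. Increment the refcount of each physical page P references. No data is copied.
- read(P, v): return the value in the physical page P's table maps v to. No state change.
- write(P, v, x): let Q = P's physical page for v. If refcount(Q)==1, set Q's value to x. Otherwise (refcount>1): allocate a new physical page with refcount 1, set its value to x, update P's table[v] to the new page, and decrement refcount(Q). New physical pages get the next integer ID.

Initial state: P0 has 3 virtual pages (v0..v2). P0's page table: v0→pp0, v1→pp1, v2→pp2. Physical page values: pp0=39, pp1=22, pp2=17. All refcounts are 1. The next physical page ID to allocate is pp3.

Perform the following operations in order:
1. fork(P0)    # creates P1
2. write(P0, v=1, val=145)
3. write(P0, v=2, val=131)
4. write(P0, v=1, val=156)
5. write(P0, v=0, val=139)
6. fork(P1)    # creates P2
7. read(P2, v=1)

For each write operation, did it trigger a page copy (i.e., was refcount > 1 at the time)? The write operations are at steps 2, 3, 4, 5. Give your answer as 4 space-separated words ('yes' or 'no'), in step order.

Op 1: fork(P0) -> P1. 3 ppages; refcounts: pp0:2 pp1:2 pp2:2
Op 2: write(P0, v1, 145). refcount(pp1)=2>1 -> COPY to pp3. 4 ppages; refcounts: pp0:2 pp1:1 pp2:2 pp3:1
Op 3: write(P0, v2, 131). refcount(pp2)=2>1 -> COPY to pp4. 5 ppages; refcounts: pp0:2 pp1:1 pp2:1 pp3:1 pp4:1
Op 4: write(P0, v1, 156). refcount(pp3)=1 -> write in place. 5 ppages; refcounts: pp0:2 pp1:1 pp2:1 pp3:1 pp4:1
Op 5: write(P0, v0, 139). refcount(pp0)=2>1 -> COPY to pp5. 6 ppages; refcounts: pp0:1 pp1:1 pp2:1 pp3:1 pp4:1 pp5:1
Op 6: fork(P1) -> P2. 6 ppages; refcounts: pp0:2 pp1:2 pp2:2 pp3:1 pp4:1 pp5:1
Op 7: read(P2, v1) -> 22. No state change.

yes yes no yes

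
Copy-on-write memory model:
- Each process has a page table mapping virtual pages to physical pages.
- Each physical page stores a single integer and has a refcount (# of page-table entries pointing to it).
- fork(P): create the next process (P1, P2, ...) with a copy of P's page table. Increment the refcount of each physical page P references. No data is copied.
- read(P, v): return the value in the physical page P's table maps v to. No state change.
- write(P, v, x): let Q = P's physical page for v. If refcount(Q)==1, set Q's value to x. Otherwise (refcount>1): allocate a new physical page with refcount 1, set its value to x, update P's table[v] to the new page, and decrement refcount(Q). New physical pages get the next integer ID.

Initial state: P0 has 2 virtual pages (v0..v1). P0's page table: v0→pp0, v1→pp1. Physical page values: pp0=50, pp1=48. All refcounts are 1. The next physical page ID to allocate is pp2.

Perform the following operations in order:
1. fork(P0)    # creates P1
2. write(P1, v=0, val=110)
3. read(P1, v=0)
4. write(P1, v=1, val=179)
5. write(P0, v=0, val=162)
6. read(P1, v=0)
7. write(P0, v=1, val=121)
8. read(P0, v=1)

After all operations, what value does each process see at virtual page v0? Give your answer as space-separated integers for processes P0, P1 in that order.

Answer: 162 110

Derivation:
Op 1: fork(P0) -> P1. 2 ppages; refcounts: pp0:2 pp1:2
Op 2: write(P1, v0, 110). refcount(pp0)=2>1 -> COPY to pp2. 3 ppages; refcounts: pp0:1 pp1:2 pp2:1
Op 3: read(P1, v0) -> 110. No state change.
Op 4: write(P1, v1, 179). refcount(pp1)=2>1 -> COPY to pp3. 4 ppages; refcounts: pp0:1 pp1:1 pp2:1 pp3:1
Op 5: write(P0, v0, 162). refcount(pp0)=1 -> write in place. 4 ppages; refcounts: pp0:1 pp1:1 pp2:1 pp3:1
Op 6: read(P1, v0) -> 110. No state change.
Op 7: write(P0, v1, 121). refcount(pp1)=1 -> write in place. 4 ppages; refcounts: pp0:1 pp1:1 pp2:1 pp3:1
Op 8: read(P0, v1) -> 121. No state change.
P0: v0 -> pp0 = 162
P1: v0 -> pp2 = 110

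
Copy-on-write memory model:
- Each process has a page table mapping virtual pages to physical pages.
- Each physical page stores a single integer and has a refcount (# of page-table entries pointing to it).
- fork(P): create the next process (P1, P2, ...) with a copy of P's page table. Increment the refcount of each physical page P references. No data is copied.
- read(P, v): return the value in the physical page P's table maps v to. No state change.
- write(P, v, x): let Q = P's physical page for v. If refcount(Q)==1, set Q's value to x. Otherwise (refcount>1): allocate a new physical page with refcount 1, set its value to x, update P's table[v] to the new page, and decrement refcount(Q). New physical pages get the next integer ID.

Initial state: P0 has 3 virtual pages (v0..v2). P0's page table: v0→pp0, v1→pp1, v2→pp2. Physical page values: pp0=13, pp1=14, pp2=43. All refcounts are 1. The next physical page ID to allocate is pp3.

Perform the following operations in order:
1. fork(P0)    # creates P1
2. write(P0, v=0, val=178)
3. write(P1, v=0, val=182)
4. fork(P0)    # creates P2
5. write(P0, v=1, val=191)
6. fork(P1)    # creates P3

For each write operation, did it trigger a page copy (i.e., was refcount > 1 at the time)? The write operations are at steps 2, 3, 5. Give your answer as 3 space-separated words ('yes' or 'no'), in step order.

Op 1: fork(P0) -> P1. 3 ppages; refcounts: pp0:2 pp1:2 pp2:2
Op 2: write(P0, v0, 178). refcount(pp0)=2>1 -> COPY to pp3. 4 ppages; refcounts: pp0:1 pp1:2 pp2:2 pp3:1
Op 3: write(P1, v0, 182). refcount(pp0)=1 -> write in place. 4 ppages; refcounts: pp0:1 pp1:2 pp2:2 pp3:1
Op 4: fork(P0) -> P2. 4 ppages; refcounts: pp0:1 pp1:3 pp2:3 pp3:2
Op 5: write(P0, v1, 191). refcount(pp1)=3>1 -> COPY to pp4. 5 ppages; refcounts: pp0:1 pp1:2 pp2:3 pp3:2 pp4:1
Op 6: fork(P1) -> P3. 5 ppages; refcounts: pp0:2 pp1:3 pp2:4 pp3:2 pp4:1

yes no yes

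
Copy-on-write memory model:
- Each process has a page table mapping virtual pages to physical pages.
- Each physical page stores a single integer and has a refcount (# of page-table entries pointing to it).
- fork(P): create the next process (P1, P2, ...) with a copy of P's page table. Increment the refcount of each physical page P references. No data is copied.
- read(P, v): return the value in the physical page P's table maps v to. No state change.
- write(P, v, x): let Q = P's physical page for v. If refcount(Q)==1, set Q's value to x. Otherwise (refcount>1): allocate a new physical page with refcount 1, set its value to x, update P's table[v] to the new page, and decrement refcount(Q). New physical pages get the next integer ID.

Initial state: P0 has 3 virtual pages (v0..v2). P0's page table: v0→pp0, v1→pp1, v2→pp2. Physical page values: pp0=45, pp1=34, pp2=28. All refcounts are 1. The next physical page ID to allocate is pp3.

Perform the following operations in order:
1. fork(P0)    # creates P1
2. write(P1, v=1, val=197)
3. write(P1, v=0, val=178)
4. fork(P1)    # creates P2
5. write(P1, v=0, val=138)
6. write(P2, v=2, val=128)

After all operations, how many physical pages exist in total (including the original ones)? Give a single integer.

Answer: 7

Derivation:
Op 1: fork(P0) -> P1. 3 ppages; refcounts: pp0:2 pp1:2 pp2:2
Op 2: write(P1, v1, 197). refcount(pp1)=2>1 -> COPY to pp3. 4 ppages; refcounts: pp0:2 pp1:1 pp2:2 pp3:1
Op 3: write(P1, v0, 178). refcount(pp0)=2>1 -> COPY to pp4. 5 ppages; refcounts: pp0:1 pp1:1 pp2:2 pp3:1 pp4:1
Op 4: fork(P1) -> P2. 5 ppages; refcounts: pp0:1 pp1:1 pp2:3 pp3:2 pp4:2
Op 5: write(P1, v0, 138). refcount(pp4)=2>1 -> COPY to pp5. 6 ppages; refcounts: pp0:1 pp1:1 pp2:3 pp3:2 pp4:1 pp5:1
Op 6: write(P2, v2, 128). refcount(pp2)=3>1 -> COPY to pp6. 7 ppages; refcounts: pp0:1 pp1:1 pp2:2 pp3:2 pp4:1 pp5:1 pp6:1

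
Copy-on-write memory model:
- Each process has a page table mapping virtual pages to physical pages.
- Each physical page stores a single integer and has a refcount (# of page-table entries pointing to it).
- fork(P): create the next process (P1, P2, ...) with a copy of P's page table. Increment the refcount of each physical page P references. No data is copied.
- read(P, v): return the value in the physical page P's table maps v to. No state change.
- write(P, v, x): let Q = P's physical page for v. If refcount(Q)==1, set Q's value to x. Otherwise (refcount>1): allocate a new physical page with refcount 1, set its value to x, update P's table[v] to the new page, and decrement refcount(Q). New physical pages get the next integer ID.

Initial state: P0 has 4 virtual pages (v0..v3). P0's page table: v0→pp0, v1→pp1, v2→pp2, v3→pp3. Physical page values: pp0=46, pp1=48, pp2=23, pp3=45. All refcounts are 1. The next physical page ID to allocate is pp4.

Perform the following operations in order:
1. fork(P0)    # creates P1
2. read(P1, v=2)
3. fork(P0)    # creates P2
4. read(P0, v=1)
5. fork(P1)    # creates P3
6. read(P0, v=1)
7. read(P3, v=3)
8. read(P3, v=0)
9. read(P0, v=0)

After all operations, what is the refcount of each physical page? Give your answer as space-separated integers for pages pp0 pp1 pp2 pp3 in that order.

Op 1: fork(P0) -> P1. 4 ppages; refcounts: pp0:2 pp1:2 pp2:2 pp3:2
Op 2: read(P1, v2) -> 23. No state change.
Op 3: fork(P0) -> P2. 4 ppages; refcounts: pp0:3 pp1:3 pp2:3 pp3:3
Op 4: read(P0, v1) -> 48. No state change.
Op 5: fork(P1) -> P3. 4 ppages; refcounts: pp0:4 pp1:4 pp2:4 pp3:4
Op 6: read(P0, v1) -> 48. No state change.
Op 7: read(P3, v3) -> 45. No state change.
Op 8: read(P3, v0) -> 46. No state change.
Op 9: read(P0, v0) -> 46. No state change.

Answer: 4 4 4 4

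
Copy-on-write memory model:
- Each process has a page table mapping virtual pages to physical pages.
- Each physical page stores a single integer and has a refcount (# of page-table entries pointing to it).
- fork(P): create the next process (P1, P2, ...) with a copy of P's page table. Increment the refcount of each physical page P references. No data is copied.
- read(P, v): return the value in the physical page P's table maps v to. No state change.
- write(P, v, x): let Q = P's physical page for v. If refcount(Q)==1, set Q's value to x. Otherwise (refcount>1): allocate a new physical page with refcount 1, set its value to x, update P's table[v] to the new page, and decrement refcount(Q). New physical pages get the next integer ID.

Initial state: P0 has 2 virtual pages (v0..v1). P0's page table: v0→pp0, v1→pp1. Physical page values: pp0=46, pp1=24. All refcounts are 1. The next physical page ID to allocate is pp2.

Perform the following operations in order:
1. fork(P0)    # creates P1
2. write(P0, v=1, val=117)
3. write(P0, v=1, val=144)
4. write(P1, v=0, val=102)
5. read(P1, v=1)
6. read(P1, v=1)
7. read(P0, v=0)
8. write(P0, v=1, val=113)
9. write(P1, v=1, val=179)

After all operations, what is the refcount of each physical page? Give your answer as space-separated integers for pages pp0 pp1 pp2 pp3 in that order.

Op 1: fork(P0) -> P1. 2 ppages; refcounts: pp0:2 pp1:2
Op 2: write(P0, v1, 117). refcount(pp1)=2>1 -> COPY to pp2. 3 ppages; refcounts: pp0:2 pp1:1 pp2:1
Op 3: write(P0, v1, 144). refcount(pp2)=1 -> write in place. 3 ppages; refcounts: pp0:2 pp1:1 pp2:1
Op 4: write(P1, v0, 102). refcount(pp0)=2>1 -> COPY to pp3. 4 ppages; refcounts: pp0:1 pp1:1 pp2:1 pp3:1
Op 5: read(P1, v1) -> 24. No state change.
Op 6: read(P1, v1) -> 24. No state change.
Op 7: read(P0, v0) -> 46. No state change.
Op 8: write(P0, v1, 113). refcount(pp2)=1 -> write in place. 4 ppages; refcounts: pp0:1 pp1:1 pp2:1 pp3:1
Op 9: write(P1, v1, 179). refcount(pp1)=1 -> write in place. 4 ppages; refcounts: pp0:1 pp1:1 pp2:1 pp3:1

Answer: 1 1 1 1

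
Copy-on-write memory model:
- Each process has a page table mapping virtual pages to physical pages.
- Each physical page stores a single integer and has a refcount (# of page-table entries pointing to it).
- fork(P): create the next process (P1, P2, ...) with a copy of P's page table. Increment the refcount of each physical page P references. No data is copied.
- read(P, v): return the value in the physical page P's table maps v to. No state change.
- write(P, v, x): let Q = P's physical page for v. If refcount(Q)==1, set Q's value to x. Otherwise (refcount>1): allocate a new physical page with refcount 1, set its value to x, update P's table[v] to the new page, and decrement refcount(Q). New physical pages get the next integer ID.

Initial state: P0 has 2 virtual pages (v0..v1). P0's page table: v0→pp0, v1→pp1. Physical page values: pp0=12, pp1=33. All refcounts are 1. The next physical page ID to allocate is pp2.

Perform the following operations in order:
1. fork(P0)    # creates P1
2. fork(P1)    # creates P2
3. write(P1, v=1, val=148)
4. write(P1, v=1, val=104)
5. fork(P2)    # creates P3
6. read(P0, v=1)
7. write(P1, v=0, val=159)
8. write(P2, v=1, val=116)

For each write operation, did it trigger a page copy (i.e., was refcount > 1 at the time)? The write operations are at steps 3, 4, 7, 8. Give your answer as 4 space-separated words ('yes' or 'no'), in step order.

Op 1: fork(P0) -> P1. 2 ppages; refcounts: pp0:2 pp1:2
Op 2: fork(P1) -> P2. 2 ppages; refcounts: pp0:3 pp1:3
Op 3: write(P1, v1, 148). refcount(pp1)=3>1 -> COPY to pp2. 3 ppages; refcounts: pp0:3 pp1:2 pp2:1
Op 4: write(P1, v1, 104). refcount(pp2)=1 -> write in place. 3 ppages; refcounts: pp0:3 pp1:2 pp2:1
Op 5: fork(P2) -> P3. 3 ppages; refcounts: pp0:4 pp1:3 pp2:1
Op 6: read(P0, v1) -> 33. No state change.
Op 7: write(P1, v0, 159). refcount(pp0)=4>1 -> COPY to pp3. 4 ppages; refcounts: pp0:3 pp1:3 pp2:1 pp3:1
Op 8: write(P2, v1, 116). refcount(pp1)=3>1 -> COPY to pp4. 5 ppages; refcounts: pp0:3 pp1:2 pp2:1 pp3:1 pp4:1

yes no yes yes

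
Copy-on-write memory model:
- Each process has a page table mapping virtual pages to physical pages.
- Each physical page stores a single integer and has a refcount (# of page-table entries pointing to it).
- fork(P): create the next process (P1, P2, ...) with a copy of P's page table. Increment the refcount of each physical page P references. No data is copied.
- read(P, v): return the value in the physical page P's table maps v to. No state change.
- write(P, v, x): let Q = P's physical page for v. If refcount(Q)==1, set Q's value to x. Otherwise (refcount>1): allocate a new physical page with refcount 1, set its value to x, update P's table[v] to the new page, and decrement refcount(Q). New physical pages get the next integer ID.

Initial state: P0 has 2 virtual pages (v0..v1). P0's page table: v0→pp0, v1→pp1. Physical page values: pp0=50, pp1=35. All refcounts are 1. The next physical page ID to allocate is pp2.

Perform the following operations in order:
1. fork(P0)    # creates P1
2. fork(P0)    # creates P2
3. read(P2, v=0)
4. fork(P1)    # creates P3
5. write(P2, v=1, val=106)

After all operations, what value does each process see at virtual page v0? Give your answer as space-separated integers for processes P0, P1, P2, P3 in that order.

Answer: 50 50 50 50

Derivation:
Op 1: fork(P0) -> P1. 2 ppages; refcounts: pp0:2 pp1:2
Op 2: fork(P0) -> P2. 2 ppages; refcounts: pp0:3 pp1:3
Op 3: read(P2, v0) -> 50. No state change.
Op 4: fork(P1) -> P3. 2 ppages; refcounts: pp0:4 pp1:4
Op 5: write(P2, v1, 106). refcount(pp1)=4>1 -> COPY to pp2. 3 ppages; refcounts: pp0:4 pp1:3 pp2:1
P0: v0 -> pp0 = 50
P1: v0 -> pp0 = 50
P2: v0 -> pp0 = 50
P3: v0 -> pp0 = 50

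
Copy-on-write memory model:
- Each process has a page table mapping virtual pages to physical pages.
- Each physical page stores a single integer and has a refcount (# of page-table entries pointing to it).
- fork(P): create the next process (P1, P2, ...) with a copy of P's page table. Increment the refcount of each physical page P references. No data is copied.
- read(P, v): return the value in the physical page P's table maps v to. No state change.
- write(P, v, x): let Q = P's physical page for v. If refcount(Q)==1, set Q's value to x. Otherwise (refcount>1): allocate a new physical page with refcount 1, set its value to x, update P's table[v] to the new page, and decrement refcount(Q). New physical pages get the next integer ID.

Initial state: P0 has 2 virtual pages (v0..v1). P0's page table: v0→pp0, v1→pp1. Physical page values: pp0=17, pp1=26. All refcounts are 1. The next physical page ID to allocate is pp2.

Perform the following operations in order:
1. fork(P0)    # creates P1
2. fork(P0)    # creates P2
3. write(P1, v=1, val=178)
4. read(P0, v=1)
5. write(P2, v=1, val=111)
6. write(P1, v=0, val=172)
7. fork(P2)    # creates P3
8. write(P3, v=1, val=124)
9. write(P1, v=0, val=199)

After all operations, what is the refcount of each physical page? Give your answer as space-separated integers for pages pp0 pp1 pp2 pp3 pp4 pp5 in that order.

Op 1: fork(P0) -> P1. 2 ppages; refcounts: pp0:2 pp1:2
Op 2: fork(P0) -> P2. 2 ppages; refcounts: pp0:3 pp1:3
Op 3: write(P1, v1, 178). refcount(pp1)=3>1 -> COPY to pp2. 3 ppages; refcounts: pp0:3 pp1:2 pp2:1
Op 4: read(P0, v1) -> 26. No state change.
Op 5: write(P2, v1, 111). refcount(pp1)=2>1 -> COPY to pp3. 4 ppages; refcounts: pp0:3 pp1:1 pp2:1 pp3:1
Op 6: write(P1, v0, 172). refcount(pp0)=3>1 -> COPY to pp4. 5 ppages; refcounts: pp0:2 pp1:1 pp2:1 pp3:1 pp4:1
Op 7: fork(P2) -> P3. 5 ppages; refcounts: pp0:3 pp1:1 pp2:1 pp3:2 pp4:1
Op 8: write(P3, v1, 124). refcount(pp3)=2>1 -> COPY to pp5. 6 ppages; refcounts: pp0:3 pp1:1 pp2:1 pp3:1 pp4:1 pp5:1
Op 9: write(P1, v0, 199). refcount(pp4)=1 -> write in place. 6 ppages; refcounts: pp0:3 pp1:1 pp2:1 pp3:1 pp4:1 pp5:1

Answer: 3 1 1 1 1 1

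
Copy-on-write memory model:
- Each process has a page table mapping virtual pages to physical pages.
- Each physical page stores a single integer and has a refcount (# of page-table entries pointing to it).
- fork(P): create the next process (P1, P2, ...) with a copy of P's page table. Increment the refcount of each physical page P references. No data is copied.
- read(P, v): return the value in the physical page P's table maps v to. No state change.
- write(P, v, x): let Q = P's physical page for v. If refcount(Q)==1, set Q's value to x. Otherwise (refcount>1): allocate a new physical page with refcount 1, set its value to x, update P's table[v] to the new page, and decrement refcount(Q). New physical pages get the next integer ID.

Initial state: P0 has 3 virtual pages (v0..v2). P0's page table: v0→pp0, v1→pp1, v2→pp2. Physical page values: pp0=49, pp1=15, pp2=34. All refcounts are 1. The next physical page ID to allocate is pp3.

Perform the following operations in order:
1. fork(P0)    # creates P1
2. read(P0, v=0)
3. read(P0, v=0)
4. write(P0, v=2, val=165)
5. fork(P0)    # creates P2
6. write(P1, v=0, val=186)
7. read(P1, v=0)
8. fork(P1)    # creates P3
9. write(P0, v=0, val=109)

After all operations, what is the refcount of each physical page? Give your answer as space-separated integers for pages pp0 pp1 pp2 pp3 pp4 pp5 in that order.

Answer: 1 4 2 2 2 1

Derivation:
Op 1: fork(P0) -> P1. 3 ppages; refcounts: pp0:2 pp1:2 pp2:2
Op 2: read(P0, v0) -> 49. No state change.
Op 3: read(P0, v0) -> 49. No state change.
Op 4: write(P0, v2, 165). refcount(pp2)=2>1 -> COPY to pp3. 4 ppages; refcounts: pp0:2 pp1:2 pp2:1 pp3:1
Op 5: fork(P0) -> P2. 4 ppages; refcounts: pp0:3 pp1:3 pp2:1 pp3:2
Op 6: write(P1, v0, 186). refcount(pp0)=3>1 -> COPY to pp4. 5 ppages; refcounts: pp0:2 pp1:3 pp2:1 pp3:2 pp4:1
Op 7: read(P1, v0) -> 186. No state change.
Op 8: fork(P1) -> P3. 5 ppages; refcounts: pp0:2 pp1:4 pp2:2 pp3:2 pp4:2
Op 9: write(P0, v0, 109). refcount(pp0)=2>1 -> COPY to pp5. 6 ppages; refcounts: pp0:1 pp1:4 pp2:2 pp3:2 pp4:2 pp5:1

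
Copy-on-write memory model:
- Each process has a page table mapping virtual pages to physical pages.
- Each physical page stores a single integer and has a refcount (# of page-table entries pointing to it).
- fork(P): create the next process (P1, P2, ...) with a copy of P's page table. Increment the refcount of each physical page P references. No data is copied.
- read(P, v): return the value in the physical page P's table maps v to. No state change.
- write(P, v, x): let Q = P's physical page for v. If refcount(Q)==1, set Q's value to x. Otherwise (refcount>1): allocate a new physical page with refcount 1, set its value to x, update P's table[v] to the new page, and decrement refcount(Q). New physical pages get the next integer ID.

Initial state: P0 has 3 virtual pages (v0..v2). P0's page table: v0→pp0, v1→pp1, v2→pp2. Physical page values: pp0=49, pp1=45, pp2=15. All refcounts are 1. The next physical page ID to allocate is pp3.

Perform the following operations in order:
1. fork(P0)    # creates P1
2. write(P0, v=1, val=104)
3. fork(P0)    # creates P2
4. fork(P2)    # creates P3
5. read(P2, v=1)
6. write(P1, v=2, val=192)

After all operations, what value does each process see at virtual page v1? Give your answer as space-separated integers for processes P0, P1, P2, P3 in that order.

Answer: 104 45 104 104

Derivation:
Op 1: fork(P0) -> P1. 3 ppages; refcounts: pp0:2 pp1:2 pp2:2
Op 2: write(P0, v1, 104). refcount(pp1)=2>1 -> COPY to pp3. 4 ppages; refcounts: pp0:2 pp1:1 pp2:2 pp3:1
Op 3: fork(P0) -> P2. 4 ppages; refcounts: pp0:3 pp1:1 pp2:3 pp3:2
Op 4: fork(P2) -> P3. 4 ppages; refcounts: pp0:4 pp1:1 pp2:4 pp3:3
Op 5: read(P2, v1) -> 104. No state change.
Op 6: write(P1, v2, 192). refcount(pp2)=4>1 -> COPY to pp4. 5 ppages; refcounts: pp0:4 pp1:1 pp2:3 pp3:3 pp4:1
P0: v1 -> pp3 = 104
P1: v1 -> pp1 = 45
P2: v1 -> pp3 = 104
P3: v1 -> pp3 = 104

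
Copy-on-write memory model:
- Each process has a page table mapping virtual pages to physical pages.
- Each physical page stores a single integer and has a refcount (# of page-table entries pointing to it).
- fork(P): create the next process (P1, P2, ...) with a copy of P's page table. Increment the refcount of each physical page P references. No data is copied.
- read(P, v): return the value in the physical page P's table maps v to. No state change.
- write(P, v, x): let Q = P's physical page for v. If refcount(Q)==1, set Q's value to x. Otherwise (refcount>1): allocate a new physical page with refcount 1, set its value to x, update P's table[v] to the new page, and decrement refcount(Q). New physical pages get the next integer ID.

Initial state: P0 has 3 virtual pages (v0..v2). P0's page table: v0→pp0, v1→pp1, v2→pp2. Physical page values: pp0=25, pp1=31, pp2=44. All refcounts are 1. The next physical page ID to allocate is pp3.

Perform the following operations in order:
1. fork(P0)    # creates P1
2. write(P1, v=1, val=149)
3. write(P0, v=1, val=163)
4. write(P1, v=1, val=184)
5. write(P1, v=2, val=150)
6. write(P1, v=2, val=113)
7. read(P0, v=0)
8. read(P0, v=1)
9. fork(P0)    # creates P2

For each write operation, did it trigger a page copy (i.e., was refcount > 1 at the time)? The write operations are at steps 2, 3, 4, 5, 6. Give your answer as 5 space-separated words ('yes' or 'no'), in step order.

Op 1: fork(P0) -> P1. 3 ppages; refcounts: pp0:2 pp1:2 pp2:2
Op 2: write(P1, v1, 149). refcount(pp1)=2>1 -> COPY to pp3. 4 ppages; refcounts: pp0:2 pp1:1 pp2:2 pp3:1
Op 3: write(P0, v1, 163). refcount(pp1)=1 -> write in place. 4 ppages; refcounts: pp0:2 pp1:1 pp2:2 pp3:1
Op 4: write(P1, v1, 184). refcount(pp3)=1 -> write in place. 4 ppages; refcounts: pp0:2 pp1:1 pp2:2 pp3:1
Op 5: write(P1, v2, 150). refcount(pp2)=2>1 -> COPY to pp4. 5 ppages; refcounts: pp0:2 pp1:1 pp2:1 pp3:1 pp4:1
Op 6: write(P1, v2, 113). refcount(pp4)=1 -> write in place. 5 ppages; refcounts: pp0:2 pp1:1 pp2:1 pp3:1 pp4:1
Op 7: read(P0, v0) -> 25. No state change.
Op 8: read(P0, v1) -> 163. No state change.
Op 9: fork(P0) -> P2. 5 ppages; refcounts: pp0:3 pp1:2 pp2:2 pp3:1 pp4:1

yes no no yes no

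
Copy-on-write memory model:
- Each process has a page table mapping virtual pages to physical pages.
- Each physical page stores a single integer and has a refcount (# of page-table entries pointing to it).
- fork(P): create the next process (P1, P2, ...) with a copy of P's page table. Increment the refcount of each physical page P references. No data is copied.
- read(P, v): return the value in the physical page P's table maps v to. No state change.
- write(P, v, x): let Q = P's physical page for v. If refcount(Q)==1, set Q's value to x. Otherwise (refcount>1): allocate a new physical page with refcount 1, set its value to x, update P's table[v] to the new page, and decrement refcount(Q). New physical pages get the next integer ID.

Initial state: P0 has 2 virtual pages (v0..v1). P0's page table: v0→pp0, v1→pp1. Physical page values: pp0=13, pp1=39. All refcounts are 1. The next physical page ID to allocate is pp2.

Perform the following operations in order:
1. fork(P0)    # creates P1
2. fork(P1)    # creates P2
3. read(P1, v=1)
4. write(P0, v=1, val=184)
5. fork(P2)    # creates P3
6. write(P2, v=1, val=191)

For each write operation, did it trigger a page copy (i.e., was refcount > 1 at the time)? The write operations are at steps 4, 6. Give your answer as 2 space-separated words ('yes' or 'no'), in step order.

Op 1: fork(P0) -> P1. 2 ppages; refcounts: pp0:2 pp1:2
Op 2: fork(P1) -> P2. 2 ppages; refcounts: pp0:3 pp1:3
Op 3: read(P1, v1) -> 39. No state change.
Op 4: write(P0, v1, 184). refcount(pp1)=3>1 -> COPY to pp2. 3 ppages; refcounts: pp0:3 pp1:2 pp2:1
Op 5: fork(P2) -> P3. 3 ppages; refcounts: pp0:4 pp1:3 pp2:1
Op 6: write(P2, v1, 191). refcount(pp1)=3>1 -> COPY to pp3. 4 ppages; refcounts: pp0:4 pp1:2 pp2:1 pp3:1

yes yes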